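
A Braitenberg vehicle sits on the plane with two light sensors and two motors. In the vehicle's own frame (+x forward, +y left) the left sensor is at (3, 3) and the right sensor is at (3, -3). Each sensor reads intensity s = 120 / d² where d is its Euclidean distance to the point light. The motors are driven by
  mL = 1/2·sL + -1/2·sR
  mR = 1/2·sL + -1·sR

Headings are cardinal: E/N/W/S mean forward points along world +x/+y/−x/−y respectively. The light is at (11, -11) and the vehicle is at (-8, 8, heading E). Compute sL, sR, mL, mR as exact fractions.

6/37 15/64 -171/4736 -363/2368

left sensor world pos  = (-5, 11); dL² = 740
right sensor world pos = (-5, 5); dR² = 512
sL = 120/740 = 6/37
sR = 120/512 = 15/64
mL = 1/2·sL + -1/2·sR = -171/4736
mR = 1/2·sL + -1·sR = -363/2368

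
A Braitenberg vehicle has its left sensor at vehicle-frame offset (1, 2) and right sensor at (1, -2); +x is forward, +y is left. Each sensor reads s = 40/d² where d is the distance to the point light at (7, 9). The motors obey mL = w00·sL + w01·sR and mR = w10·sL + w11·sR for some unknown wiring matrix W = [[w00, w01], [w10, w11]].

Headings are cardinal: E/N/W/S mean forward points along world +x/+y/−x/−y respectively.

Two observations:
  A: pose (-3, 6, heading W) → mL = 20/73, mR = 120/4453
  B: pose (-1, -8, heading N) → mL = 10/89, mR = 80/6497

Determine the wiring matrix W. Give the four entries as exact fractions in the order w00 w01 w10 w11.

obs A: pose=(-3,6,W) → sL=20/73, sR=20/61, mL=20/73, mR=120/4453
obs B: pose=(-1,-8,N) → sL=10/89, sR=10/73, mL=10/89, mR=80/6497
sensor matrix S = [[20/73, 20/61], [10/89, 10/73]]; det S = 20000/28931141
solve [mL_A; mL_B] = S·[w00; w01] and [mR_A; mR_B] = S·[w10; w11]:
  w00 = 1, w01 = 0, w10 = -1/2, w11 = 1/2

1 0 -1/2 1/2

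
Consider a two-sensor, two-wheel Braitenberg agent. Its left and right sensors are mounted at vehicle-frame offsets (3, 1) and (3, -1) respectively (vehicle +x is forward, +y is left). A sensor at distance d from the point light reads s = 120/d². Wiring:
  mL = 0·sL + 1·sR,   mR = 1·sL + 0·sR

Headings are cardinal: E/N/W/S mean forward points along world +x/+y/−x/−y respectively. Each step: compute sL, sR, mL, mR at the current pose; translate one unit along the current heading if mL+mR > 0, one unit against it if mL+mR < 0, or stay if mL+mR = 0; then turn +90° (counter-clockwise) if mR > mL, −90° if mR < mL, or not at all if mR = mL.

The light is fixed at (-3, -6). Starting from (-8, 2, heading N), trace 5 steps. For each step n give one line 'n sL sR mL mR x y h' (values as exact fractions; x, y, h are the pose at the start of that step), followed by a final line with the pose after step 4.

n=0: pose=(-8,2,N); sL=120/157, sR=120/137; mL=120/137, mR=120/157; mL+mR=35280/21509 → advance +1; mR−mL=-2400/21509 → turn -1·90°
n=1: pose=(-8,3,E); sL=15/13, sR=30/17; mL=30/17, mR=15/13; mL+mR=645/221 → advance +1; mR−mL=-135/221 → turn -1·90°
n=2: pose=(-7,3,S); sL=8/3, sR=120/61; mL=120/61, mR=8/3; mL+mR=848/183 → advance +1; mR−mL=128/183 → turn +1·90°
n=3: pose=(-7,2,E); sL=60/41, sR=12/5; mL=12/5, mR=60/41; mL+mR=792/205 → advance +1; mR−mL=-192/205 → turn -1·90°
n=4: pose=(-6,2,S); sL=120/29, sR=120/41; mL=120/41, mR=120/29; mL+mR=8400/1189 → advance +1; mR−mL=1440/1189 → turn +1·90°

0 120/157 120/137 120/137 120/157 -8 2 N
1 15/13 30/17 30/17 15/13 -8 3 E
2 8/3 120/61 120/61 8/3 -7 3 S
3 60/41 12/5 12/5 60/41 -7 2 E
4 120/29 120/41 120/41 120/29 -6 2 S
final -6 1 E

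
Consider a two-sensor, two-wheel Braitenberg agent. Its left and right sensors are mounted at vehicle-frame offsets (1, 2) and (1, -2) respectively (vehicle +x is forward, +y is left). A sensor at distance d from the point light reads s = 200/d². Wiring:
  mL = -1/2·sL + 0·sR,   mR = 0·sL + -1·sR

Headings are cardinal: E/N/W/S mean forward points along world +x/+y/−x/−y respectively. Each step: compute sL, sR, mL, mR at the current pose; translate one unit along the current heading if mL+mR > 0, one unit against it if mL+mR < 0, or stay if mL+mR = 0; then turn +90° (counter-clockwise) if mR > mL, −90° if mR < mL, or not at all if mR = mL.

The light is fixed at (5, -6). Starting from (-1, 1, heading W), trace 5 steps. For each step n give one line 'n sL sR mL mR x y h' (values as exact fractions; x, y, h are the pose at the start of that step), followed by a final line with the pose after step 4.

n=0: pose=(-1,1,W); sL=100/37, sR=20/13; mL=-50/37, mR=-20/13; mL+mR=-1390/481 → advance -1; mR−mL=-90/481 → turn -1·90°
n=1: pose=(0,1,N); sL=200/113, sR=200/73; mL=-100/113, mR=-200/73; mL+mR=-29900/8249 → advance -1; mR−mL=-15300/8249 → turn -1·90°
n=2: pose=(0,0,E); sL=5/2, sR=25/4; mL=-5/4, mR=-25/4; mL+mR=-15/2 → advance -1; mR−mL=-5 → turn -1·90°
n=3: pose=(-1,0,S); sL=200/41, sR=200/89; mL=-100/41, mR=-200/89; mL+mR=-17100/3649 → advance -1; mR−mL=700/3649 → turn +1·90°
n=4: pose=(-1,1,E); sL=100/53, sR=4; mL=-50/53, mR=-4; mL+mR=-262/53 → advance -1; mR−mL=-162/53 → turn -1·90°

0 100/37 20/13 -50/37 -20/13 -1 1 W
1 200/113 200/73 -100/113 -200/73 0 1 N
2 5/2 25/4 -5/4 -25/4 0 0 E
3 200/41 200/89 -100/41 -200/89 -1 0 S
4 100/53 4 -50/53 -4 -1 1 E
final -2 1 S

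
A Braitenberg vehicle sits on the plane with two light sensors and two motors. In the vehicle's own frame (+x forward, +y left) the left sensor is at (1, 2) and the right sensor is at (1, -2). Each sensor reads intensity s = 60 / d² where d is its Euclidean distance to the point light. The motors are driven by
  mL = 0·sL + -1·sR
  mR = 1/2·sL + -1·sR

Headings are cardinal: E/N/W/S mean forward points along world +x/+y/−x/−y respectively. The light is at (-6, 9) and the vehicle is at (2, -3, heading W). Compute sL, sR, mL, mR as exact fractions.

left sensor world pos  = (1, -5); dL² = 245
right sensor world pos = (1, -1); dR² = 149
sL = 60/245 = 12/49
sR = 60/149 = 60/149
mL = 0·sL + -1·sR = -60/149
mR = 1/2·sL + -1·sR = -2046/7301

12/49 60/149 -60/149 -2046/7301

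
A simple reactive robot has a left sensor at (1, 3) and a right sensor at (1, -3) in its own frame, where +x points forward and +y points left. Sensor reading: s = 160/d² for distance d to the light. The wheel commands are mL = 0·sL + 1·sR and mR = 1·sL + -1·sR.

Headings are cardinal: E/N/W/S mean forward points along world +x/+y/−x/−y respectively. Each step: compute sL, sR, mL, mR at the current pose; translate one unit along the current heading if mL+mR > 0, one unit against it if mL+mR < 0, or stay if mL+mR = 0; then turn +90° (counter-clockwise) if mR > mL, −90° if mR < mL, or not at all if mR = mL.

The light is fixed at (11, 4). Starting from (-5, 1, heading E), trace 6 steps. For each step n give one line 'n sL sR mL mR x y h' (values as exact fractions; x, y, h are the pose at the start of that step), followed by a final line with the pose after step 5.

0 32/45 160/261 160/261 128/1305 -5 1 E
1 1 8/17 8/17 9/17 -4 1 S
2 160/197 32/49 32/49 1536/9653 -4 0 E
3 80/73 80/157 80/157 6720/11461 -3 0 S
4 160/173 160/233 160/233 9600/40309 -3 -1 E
5 20/17 40/73 40/73 780/1241 -2 -1 S
final -2 -2 E

n=0: pose=(-5,1,E); sL=32/45, sR=160/261; mL=160/261, mR=128/1305; mL+mR=32/45 → advance +1; mR−mL=-224/435 → turn -1·90°
n=1: pose=(-4,1,S); sL=1, sR=8/17; mL=8/17, mR=9/17; mL+mR=1 → advance +1; mR−mL=1/17 → turn +1·90°
n=2: pose=(-4,0,E); sL=160/197, sR=32/49; mL=32/49, mR=1536/9653; mL+mR=160/197 → advance +1; mR−mL=-4768/9653 → turn -1·90°
n=3: pose=(-3,0,S); sL=80/73, sR=80/157; mL=80/157, mR=6720/11461; mL+mR=80/73 → advance +1; mR−mL=880/11461 → turn +1·90°
n=4: pose=(-3,-1,E); sL=160/173, sR=160/233; mL=160/233, mR=9600/40309; mL+mR=160/173 → advance +1; mR−mL=-18080/40309 → turn -1·90°
n=5: pose=(-2,-1,S); sL=20/17, sR=40/73; mL=40/73, mR=780/1241; mL+mR=20/17 → advance +1; mR−mL=100/1241 → turn +1·90°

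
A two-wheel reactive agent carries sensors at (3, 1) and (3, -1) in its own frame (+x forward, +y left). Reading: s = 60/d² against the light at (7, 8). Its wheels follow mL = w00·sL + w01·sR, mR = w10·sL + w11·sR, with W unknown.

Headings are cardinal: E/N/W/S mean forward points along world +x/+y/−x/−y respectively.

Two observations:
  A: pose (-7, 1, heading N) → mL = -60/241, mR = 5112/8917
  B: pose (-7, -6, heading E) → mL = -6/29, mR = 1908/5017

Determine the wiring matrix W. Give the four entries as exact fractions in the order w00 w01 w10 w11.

-1 0 1 1

obs A: pose=(-7,1,N) → sL=60/241, sR=12/37, mL=-60/241, mR=5112/8917
obs B: pose=(-7,-6,E) → sL=6/29, sR=30/173, mL=-6/29, mR=1908/5017
sensor matrix S = [[60/241, 12/37], [6/29, 30/173]]; det S = -1070496/44736589
solve [mL_A; mL_B] = S·[w00; w01] and [mR_A; mR_B] = S·[w10; w11]:
  w00 = -1, w01 = 0, w10 = 1, w11 = 1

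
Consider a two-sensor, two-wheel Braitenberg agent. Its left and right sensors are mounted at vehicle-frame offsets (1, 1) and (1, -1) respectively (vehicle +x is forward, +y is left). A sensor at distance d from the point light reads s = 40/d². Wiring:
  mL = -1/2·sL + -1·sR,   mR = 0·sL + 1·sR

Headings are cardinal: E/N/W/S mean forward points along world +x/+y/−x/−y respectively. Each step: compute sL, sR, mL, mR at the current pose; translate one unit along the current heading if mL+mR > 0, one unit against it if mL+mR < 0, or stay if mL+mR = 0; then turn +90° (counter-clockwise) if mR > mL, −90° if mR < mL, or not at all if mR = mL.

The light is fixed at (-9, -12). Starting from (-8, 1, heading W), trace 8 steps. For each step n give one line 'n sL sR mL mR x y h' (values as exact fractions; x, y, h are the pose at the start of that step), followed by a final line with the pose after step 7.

0 5/18 10/49 -605/1764 10/49 -8 1 W
1 40/153 8/29 -1804/4437 8/29 -7 1 S
2 20/117 20/89 -3230/10413 20/89 -7 2 E
3 8/45 40/229 -2716/10305 40/229 -8 2 N
4 5/18 10/49 -605/1764 10/49 -8 1 W
5 40/153 8/29 -1804/4437 8/29 -7 1 S
6 20/117 20/89 -3230/10413 20/89 -7 2 E
7 8/45 40/229 -2716/10305 40/229 -8 2 N
final -8 1 W

n=0: pose=(-8,1,W); sL=5/18, sR=10/49; mL=-605/1764, mR=10/49; mL+mR=-5/36 → advance -1; mR−mL=965/1764 → turn +1·90°
n=1: pose=(-7,1,S); sL=40/153, sR=8/29; mL=-1804/4437, mR=8/29; mL+mR=-20/153 → advance -1; mR−mL=3028/4437 → turn +1·90°
n=2: pose=(-7,2,E); sL=20/117, sR=20/89; mL=-3230/10413, mR=20/89; mL+mR=-10/117 → advance -1; mR−mL=5570/10413 → turn +1·90°
n=3: pose=(-8,2,N); sL=8/45, sR=40/229; mL=-2716/10305, mR=40/229; mL+mR=-4/45 → advance -1; mR−mL=4516/10305 → turn +1·90°
n=4: pose=(-8,1,W); sL=5/18, sR=10/49; mL=-605/1764, mR=10/49; mL+mR=-5/36 → advance -1; mR−mL=965/1764 → turn +1·90°
n=5: pose=(-7,1,S); sL=40/153, sR=8/29; mL=-1804/4437, mR=8/29; mL+mR=-20/153 → advance -1; mR−mL=3028/4437 → turn +1·90°
n=6: pose=(-7,2,E); sL=20/117, sR=20/89; mL=-3230/10413, mR=20/89; mL+mR=-10/117 → advance -1; mR−mL=5570/10413 → turn +1·90°
n=7: pose=(-8,2,N); sL=8/45, sR=40/229; mL=-2716/10305, mR=40/229; mL+mR=-4/45 → advance -1; mR−mL=4516/10305 → turn +1·90°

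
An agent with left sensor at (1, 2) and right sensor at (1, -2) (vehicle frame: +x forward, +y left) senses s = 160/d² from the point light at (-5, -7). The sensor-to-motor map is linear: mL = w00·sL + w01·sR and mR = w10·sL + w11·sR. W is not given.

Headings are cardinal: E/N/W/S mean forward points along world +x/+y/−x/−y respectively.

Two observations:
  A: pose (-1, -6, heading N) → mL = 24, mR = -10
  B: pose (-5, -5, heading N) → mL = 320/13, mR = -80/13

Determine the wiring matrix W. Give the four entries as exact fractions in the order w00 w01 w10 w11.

obs A: pose=(-1,-6,N) → sL=20, sR=4, mL=24, mR=-10
obs B: pose=(-5,-5,N) → sL=160/13, sR=160/13, mL=320/13, mR=-80/13
sensor matrix S = [[20, 4], [160/13, 160/13]]; det S = 2560/13
solve [mL_A; mL_B] = S·[w00; w01] and [mR_A; mR_B] = S·[w10; w11]:
  w00 = 1, w01 = 1, w10 = -1/2, w11 = 0

1 1 -1/2 0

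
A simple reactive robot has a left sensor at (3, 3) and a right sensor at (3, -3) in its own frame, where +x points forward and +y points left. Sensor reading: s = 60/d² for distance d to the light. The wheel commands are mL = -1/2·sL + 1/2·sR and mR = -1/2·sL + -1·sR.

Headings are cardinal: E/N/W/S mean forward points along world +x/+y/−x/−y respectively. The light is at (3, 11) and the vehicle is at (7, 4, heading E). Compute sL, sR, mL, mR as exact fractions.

left sensor world pos  = (10, 7); dL² = 65
right sensor world pos = (10, 1); dR² = 149
sL = 60/65 = 12/13
sR = 60/149 = 60/149
mL = -1/2·sL + 1/2·sR = -504/1937
mR = -1/2·sL + -1·sR = -1674/1937

12/13 60/149 -504/1937 -1674/1937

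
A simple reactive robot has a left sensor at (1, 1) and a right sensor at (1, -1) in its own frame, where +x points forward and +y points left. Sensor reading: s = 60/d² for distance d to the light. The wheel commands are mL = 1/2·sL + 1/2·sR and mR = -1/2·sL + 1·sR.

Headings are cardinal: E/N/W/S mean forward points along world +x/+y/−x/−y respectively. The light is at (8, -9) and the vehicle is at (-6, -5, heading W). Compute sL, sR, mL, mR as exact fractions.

left sensor world pos  = (-7, -6); dL² = 234
right sensor world pos = (-7, -4); dR² = 250
sL = 60/234 = 10/39
sR = 60/250 = 6/25
mL = 1/2·sL + 1/2·sR = 242/975
mR = -1/2·sL + 1·sR = 109/975

10/39 6/25 242/975 109/975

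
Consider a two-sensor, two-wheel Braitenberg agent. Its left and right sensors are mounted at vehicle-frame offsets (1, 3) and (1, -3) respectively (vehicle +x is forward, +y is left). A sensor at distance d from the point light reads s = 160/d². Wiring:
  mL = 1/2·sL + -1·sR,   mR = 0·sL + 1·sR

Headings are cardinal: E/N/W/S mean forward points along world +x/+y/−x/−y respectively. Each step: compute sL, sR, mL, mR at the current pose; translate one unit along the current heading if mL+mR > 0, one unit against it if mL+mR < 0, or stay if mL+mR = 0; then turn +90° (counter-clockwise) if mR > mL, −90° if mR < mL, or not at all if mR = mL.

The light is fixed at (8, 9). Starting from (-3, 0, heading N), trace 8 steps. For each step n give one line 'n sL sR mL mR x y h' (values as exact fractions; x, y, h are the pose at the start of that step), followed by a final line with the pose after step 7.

n=0: pose=(-3,0,N); sL=8/13, sR=5/4; mL=-49/52, mR=5/4; mL+mR=4/13 → advance +1; mR−mL=57/26 → turn +1·90°
n=1: pose=(-3,1,W); sL=32/53, sR=160/169; mL=-5776/8957, mR=160/169; mL+mR=16/53 → advance +1; mR−mL=14256/8957 → turn +1·90°
n=2: pose=(-4,1,S); sL=80/81, sR=80/153; mL=-40/1377, mR=80/153; mL+mR=40/81 → advance +1; mR−mL=760/1377 → turn +1·90°
n=3: pose=(-4,0,E); sL=160/157, sR=32/53; mL=-784/8321, mR=32/53; mL+mR=80/157 → advance +1; mR−mL=5808/8321 → turn +1·90°
n=4: pose=(-3,0,N); sL=8/13, sR=5/4; mL=-49/52, mR=5/4; mL+mR=4/13 → advance +1; mR−mL=57/26 → turn +1·90°
n=5: pose=(-3,1,W); sL=32/53, sR=160/169; mL=-5776/8957, mR=160/169; mL+mR=16/53 → advance +1; mR−mL=14256/8957 → turn +1·90°
n=6: pose=(-4,1,S); sL=80/81, sR=80/153; mL=-40/1377, mR=80/153; mL+mR=40/81 → advance +1; mR−mL=760/1377 → turn +1·90°
n=7: pose=(-4,0,E); sL=160/157, sR=32/53; mL=-784/8321, mR=32/53; mL+mR=80/157 → advance +1; mR−mL=5808/8321 → turn +1·90°

0 8/13 5/4 -49/52 5/4 -3 0 N
1 32/53 160/169 -5776/8957 160/169 -3 1 W
2 80/81 80/153 -40/1377 80/153 -4 1 S
3 160/157 32/53 -784/8321 32/53 -4 0 E
4 8/13 5/4 -49/52 5/4 -3 0 N
5 32/53 160/169 -5776/8957 160/169 -3 1 W
6 80/81 80/153 -40/1377 80/153 -4 1 S
7 160/157 32/53 -784/8321 32/53 -4 0 E
final -3 0 N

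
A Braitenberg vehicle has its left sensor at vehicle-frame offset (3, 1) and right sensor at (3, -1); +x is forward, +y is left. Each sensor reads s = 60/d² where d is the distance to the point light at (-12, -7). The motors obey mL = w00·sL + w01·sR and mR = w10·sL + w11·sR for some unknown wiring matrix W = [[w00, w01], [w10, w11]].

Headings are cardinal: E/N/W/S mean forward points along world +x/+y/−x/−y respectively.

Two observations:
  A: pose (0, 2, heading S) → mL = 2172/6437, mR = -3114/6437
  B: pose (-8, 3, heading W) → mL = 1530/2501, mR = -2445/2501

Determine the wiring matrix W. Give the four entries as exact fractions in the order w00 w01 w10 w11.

obs A: pose=(0,2,S) → sL=12/41, sR=60/157, mL=2172/6437, mR=-3114/6437
obs B: pose=(-8,3,W) → sL=30/41, sR=30/61, mL=1530/2501, mR=-2445/2501
sensor matrix S = [[12/41, 60/157], [30/41, 30/61]]; det S = -53280/392657
solve [mL_A; mL_B] = S·[w00; w01] and [mR_A; mR_B] = S·[w10; w11]:
  w00 = 1/2, w01 = 1/2, w10 = -1, w11 = -1/2

1/2 1/2 -1 -1/2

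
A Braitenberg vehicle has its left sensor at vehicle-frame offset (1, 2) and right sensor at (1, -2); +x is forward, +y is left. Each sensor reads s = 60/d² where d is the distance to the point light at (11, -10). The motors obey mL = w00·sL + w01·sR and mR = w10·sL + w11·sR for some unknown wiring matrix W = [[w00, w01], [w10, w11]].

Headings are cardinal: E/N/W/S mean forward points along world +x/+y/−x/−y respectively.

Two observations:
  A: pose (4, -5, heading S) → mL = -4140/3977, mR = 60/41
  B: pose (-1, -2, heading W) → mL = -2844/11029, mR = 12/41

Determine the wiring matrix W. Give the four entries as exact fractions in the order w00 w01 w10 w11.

-1/2 -1/2 1 0

obs A: pose=(4,-5,S) → sL=60/41, sR=60/97, mL=-4140/3977, mR=60/41
obs B: pose=(-1,-2,W) → sL=12/41, sR=60/269, mL=-2844/11029, mR=12/41
sensor matrix S = [[60/41, 60/97], [12/41, 60/269]]; det S = 155520/1069813
solve [mL_A; mL_B] = S·[w00; w01] and [mR_A; mR_B] = S·[w10; w11]:
  w00 = -1/2, w01 = -1/2, w10 = 1, w11 = 0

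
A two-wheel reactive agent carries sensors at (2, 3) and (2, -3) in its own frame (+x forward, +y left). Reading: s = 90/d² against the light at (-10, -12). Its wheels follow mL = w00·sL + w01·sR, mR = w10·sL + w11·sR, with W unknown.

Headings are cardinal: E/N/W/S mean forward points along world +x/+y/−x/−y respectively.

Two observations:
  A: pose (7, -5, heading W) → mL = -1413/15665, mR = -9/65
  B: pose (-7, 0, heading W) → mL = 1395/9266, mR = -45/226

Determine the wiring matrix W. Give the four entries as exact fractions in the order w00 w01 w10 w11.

obs A: pose=(7,-5,W) → sL=90/241, sR=18/65, mL=-1413/15665, mR=-9/65
obs B: pose=(-7,0,W) → sL=45/41, sR=45/113, mL=1395/9266, mR=-45/226
sensor matrix S = [[90/241, 18/65], [45/41, 45/113]]; det S = -2253096/14515189
solve [mL_A; mL_B] = S·[w00; w01] and [mR_A; mR_B] = S·[w10; w11]:
  w00 = 1/2, w01 = -1, w10 = 0, w11 = -1/2

1/2 -1 0 -1/2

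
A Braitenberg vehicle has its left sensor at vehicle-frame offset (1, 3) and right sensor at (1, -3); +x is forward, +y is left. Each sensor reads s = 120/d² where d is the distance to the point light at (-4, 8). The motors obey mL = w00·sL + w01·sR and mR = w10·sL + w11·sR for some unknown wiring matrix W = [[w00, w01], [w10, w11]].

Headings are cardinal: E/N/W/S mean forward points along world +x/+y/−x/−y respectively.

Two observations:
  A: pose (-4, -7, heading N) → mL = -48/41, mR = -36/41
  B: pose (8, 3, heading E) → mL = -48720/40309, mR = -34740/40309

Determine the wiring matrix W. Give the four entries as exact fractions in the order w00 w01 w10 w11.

obs A: pose=(-4,-7,N) → sL=24/41, sR=24/41, mL=-48/41, mR=-36/41
obs B: pose=(8,3,E) → sL=120/173, sR=120/233, mL=-48720/40309, mR=-34740/40309
sensor matrix S = [[24/41, 24/41], [120/173, 120/233]]; det S = -172800/1652669
solve [mL_A; mL_B] = S·[w00; w01] and [mR_A; mR_B] = S·[w10; w11]:
  w00 = -1, w01 = -1, w10 = -1/2, w11 = -1

-1 -1 -1/2 -1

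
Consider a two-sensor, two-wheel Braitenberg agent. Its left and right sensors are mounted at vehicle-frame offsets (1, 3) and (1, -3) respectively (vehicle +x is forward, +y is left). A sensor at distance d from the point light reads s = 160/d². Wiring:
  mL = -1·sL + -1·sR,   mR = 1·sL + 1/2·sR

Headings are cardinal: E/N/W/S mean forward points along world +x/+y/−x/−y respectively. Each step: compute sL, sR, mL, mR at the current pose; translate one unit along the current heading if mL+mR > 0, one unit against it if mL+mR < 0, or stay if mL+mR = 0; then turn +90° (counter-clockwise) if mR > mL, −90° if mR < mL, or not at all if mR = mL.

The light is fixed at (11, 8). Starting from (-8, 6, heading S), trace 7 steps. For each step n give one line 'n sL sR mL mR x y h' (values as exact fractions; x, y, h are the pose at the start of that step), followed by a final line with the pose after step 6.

0 32/53 160/493 -24256/26129 20016/26129 -8 6 S
1 20/41 8/17 -668/697 504/697 -8 7 E
2 160/529 160/289 -130880/152881 88560/152881 -9 7 N
3 80/233 80/221 -36320/51493 27000/51493 -9 6 W
4 32/53 160/493 -24256/26129 20016/26129 -8 6 S
5 20/41 8/17 -668/697 504/697 -8 7 E
6 160/529 160/289 -130880/152881 88560/152881 -9 7 N
final -9 6 W

n=0: pose=(-8,6,S); sL=32/53, sR=160/493; mL=-24256/26129, mR=20016/26129; mL+mR=-80/493 → advance -1; mR−mL=44272/26129 → turn +1·90°
n=1: pose=(-8,7,E); sL=20/41, sR=8/17; mL=-668/697, mR=504/697; mL+mR=-4/17 → advance -1; mR−mL=1172/697 → turn +1·90°
n=2: pose=(-9,7,N); sL=160/529, sR=160/289; mL=-130880/152881, mR=88560/152881; mL+mR=-80/289 → advance -1; mR−mL=219440/152881 → turn +1·90°
n=3: pose=(-9,6,W); sL=80/233, sR=80/221; mL=-36320/51493, mR=27000/51493; mL+mR=-40/221 → advance -1; mR−mL=63320/51493 → turn +1·90°
n=4: pose=(-8,6,S); sL=32/53, sR=160/493; mL=-24256/26129, mR=20016/26129; mL+mR=-80/493 → advance -1; mR−mL=44272/26129 → turn +1·90°
n=5: pose=(-8,7,E); sL=20/41, sR=8/17; mL=-668/697, mR=504/697; mL+mR=-4/17 → advance -1; mR−mL=1172/697 → turn +1·90°
n=6: pose=(-9,7,N); sL=160/529, sR=160/289; mL=-130880/152881, mR=88560/152881; mL+mR=-80/289 → advance -1; mR−mL=219440/152881 → turn +1·90°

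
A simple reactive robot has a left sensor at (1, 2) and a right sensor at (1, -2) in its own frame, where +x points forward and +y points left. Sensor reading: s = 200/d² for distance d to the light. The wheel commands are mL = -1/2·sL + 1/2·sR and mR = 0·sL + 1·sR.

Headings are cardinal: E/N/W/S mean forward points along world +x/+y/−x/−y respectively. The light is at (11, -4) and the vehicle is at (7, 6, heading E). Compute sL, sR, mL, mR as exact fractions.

200/153 200/73 8000/11169 200/73

left sensor world pos  = (8, 8); dL² = 153
right sensor world pos = (8, 4); dR² = 73
sL = 200/153 = 200/153
sR = 200/73 = 200/73
mL = -1/2·sL + 1/2·sR = 8000/11169
mR = 0·sL + 1·sR = 200/73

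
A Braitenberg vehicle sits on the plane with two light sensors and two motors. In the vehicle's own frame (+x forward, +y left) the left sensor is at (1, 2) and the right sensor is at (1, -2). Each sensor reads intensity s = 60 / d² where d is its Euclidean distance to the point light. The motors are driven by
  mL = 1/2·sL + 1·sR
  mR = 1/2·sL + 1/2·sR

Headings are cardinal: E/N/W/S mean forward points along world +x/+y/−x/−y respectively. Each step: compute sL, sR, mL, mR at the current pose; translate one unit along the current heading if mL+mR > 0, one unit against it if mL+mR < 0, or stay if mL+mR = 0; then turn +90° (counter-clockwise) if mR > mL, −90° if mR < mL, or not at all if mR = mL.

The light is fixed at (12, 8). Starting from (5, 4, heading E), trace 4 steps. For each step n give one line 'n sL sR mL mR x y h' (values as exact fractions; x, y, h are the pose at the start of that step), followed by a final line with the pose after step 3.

0 3/2 5/6 19/12 7/6 5 4 E
1 60/41 60/89 5130/3649 3900/3649 6 4 S
2 30/49 30/29 1905/1421 1170/1421 6 3 W
3 60/97 60/41 7050/3977 4140/3977 5 3 N
final 5 4 E

n=0: pose=(5,4,E); sL=3/2, sR=5/6; mL=19/12, mR=7/6; mL+mR=11/4 → advance +1; mR−mL=-5/12 → turn -1·90°
n=1: pose=(6,4,S); sL=60/41, sR=60/89; mL=5130/3649, mR=3900/3649; mL+mR=9030/3649 → advance +1; mR−mL=-30/89 → turn -1·90°
n=2: pose=(6,3,W); sL=30/49, sR=30/29; mL=1905/1421, mR=1170/1421; mL+mR=3075/1421 → advance +1; mR−mL=-15/29 → turn -1·90°
n=3: pose=(5,3,N); sL=60/97, sR=60/41; mL=7050/3977, mR=4140/3977; mL+mR=11190/3977 → advance +1; mR−mL=-30/41 → turn -1·90°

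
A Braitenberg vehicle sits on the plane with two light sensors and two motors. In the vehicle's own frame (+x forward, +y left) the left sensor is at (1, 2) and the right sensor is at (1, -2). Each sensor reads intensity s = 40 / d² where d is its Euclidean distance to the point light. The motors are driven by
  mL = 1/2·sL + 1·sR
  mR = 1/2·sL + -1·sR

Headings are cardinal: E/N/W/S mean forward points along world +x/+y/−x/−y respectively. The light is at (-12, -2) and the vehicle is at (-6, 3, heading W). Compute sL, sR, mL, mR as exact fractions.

20/17 20/37 710/629 30/629

left sensor world pos  = (-7, 1); dL² = 34
right sensor world pos = (-7, 5); dR² = 74
sL = 40/34 = 20/17
sR = 40/74 = 20/37
mL = 1/2·sL + 1·sR = 710/629
mR = 1/2·sL + -1·sR = 30/629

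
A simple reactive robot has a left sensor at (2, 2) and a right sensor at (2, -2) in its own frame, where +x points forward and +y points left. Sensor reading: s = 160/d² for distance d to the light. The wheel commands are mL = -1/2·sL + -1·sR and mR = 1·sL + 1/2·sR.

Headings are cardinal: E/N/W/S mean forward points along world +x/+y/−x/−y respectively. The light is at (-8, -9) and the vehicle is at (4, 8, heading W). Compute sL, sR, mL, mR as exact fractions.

left sensor world pos  = (2, 6); dL² = 325
right sensor world pos = (2, 10); dR² = 461
sL = 160/325 = 32/65
sR = 160/461 = 160/461
mL = -1/2·sL + -1·sR = -17776/29965
mR = 1·sL + 1/2·sR = 19952/29965

32/65 160/461 -17776/29965 19952/29965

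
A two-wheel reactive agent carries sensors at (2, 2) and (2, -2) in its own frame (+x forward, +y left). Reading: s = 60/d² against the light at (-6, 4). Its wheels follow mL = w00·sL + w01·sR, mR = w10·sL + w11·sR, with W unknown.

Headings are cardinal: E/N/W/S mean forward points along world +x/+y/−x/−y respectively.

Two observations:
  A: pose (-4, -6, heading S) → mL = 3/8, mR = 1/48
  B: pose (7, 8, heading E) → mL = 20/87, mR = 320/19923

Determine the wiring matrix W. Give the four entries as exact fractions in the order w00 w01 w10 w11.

obs A: pose=(-4,-6,S) → sL=3/8, sR=5/12, mL=3/8, mR=1/48
obs B: pose=(7,8,E) → sL=20/87, sR=60/229, mL=20/87, mR=320/19923
sensor matrix S = [[3/8, 5/12], [20/87, 60/229]]; det S = 295/119538
solve [mL_A; mL_B] = S·[w00; w01] and [mR_A; mR_B] = S·[w10; w11]:
  w00 = 1, w01 = 0, w10 = -1/2, w11 = 1/2

1 0 -1/2 1/2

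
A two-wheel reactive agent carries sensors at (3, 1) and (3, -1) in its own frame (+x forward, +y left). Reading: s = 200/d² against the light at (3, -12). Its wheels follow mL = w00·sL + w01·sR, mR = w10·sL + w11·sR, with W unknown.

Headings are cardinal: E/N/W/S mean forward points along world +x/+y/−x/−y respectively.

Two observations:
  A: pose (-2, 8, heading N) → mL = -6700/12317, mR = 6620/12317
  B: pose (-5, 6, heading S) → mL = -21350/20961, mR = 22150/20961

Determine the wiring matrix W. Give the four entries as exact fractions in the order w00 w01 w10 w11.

obs A: pose=(-2,8,N) → sL=40/113, sR=40/109, mL=-6700/12317, mR=6620/12317
obs B: pose=(-5,6,S) → sL=100/137, sR=100/153, mL=-21350/20961, mR=22150/20961
sensor matrix S = [[40/113, 40/109], [100/137, 100/153]]; det S = -9424000/258176637
solve [mL_A; mL_B] = S·[w00; w01] and [mR_A; mR_B] = S·[w10; w11]:
  w00 = -1/2, w01 = -1, w10 = 1, w11 = 1/2

-1/2 -1 1 1/2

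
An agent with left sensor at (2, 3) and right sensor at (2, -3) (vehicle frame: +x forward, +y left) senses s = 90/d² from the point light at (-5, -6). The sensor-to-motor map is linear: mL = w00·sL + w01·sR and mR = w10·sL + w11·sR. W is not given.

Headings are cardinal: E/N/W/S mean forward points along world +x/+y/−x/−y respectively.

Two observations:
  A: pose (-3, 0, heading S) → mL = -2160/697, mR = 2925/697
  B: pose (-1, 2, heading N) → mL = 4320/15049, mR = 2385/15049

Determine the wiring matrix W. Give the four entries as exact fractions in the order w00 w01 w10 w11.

obs A: pose=(-3,0,S) → sL=90/41, sR=90/17, mL=-2160/697, mR=2925/697
obs B: pose=(-1,2,N) → sL=90/101, sR=90/149, mL=4320/15049, mR=2385/15049
sensor matrix S = [[90/41, 90/17], [90/101, 90/149]]; det S = -35575200/10489153
solve [mL_A; mL_B] = S·[w00; w01] and [mR_A; mR_B] = S·[w10; w11]:
  w00 = 1, w01 = -1, w10 = -1/2, w11 = 1

1 -1 -1/2 1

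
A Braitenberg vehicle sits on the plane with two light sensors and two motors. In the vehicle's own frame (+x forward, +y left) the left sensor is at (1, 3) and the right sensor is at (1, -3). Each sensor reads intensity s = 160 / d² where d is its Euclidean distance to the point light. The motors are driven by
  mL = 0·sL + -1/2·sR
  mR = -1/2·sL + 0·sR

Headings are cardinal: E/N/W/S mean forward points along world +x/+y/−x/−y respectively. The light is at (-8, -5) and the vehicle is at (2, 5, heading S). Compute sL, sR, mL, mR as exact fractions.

left sensor world pos  = (5, 4); dL² = 250
right sensor world pos = (-1, 4); dR² = 130
sL = 160/250 = 16/25
sR = 160/130 = 16/13
mL = 0·sL + -1/2·sR = -8/13
mR = -1/2·sL + 0·sR = -8/25

16/25 16/13 -8/13 -8/25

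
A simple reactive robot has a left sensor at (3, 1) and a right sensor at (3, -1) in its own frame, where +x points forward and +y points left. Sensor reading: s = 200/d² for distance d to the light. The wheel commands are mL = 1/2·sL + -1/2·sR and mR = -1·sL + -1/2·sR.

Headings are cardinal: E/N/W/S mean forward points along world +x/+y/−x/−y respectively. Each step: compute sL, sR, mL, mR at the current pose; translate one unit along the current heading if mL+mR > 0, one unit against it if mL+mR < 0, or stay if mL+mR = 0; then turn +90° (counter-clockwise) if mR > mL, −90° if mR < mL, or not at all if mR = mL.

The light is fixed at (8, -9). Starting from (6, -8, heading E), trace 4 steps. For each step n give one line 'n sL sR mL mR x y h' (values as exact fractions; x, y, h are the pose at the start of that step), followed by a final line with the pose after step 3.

0 40 200 -80 -140 6 -8 E
1 25 10 15/2 -30 5 -8 S
2 200/37 40/9 160/333 -2540/333 5 -7 W
3 100/17 100/13 -200/221 -2150/221 6 -7 N
final 6 -8 E

n=0: pose=(6,-8,E); sL=40, sR=200; mL=-80, mR=-140; mL+mR=-220 → advance -1; mR−mL=-60 → turn -1·90°
n=1: pose=(5,-8,S); sL=25, sR=10; mL=15/2, mR=-30; mL+mR=-45/2 → advance -1; mR−mL=-75/2 → turn -1·90°
n=2: pose=(5,-7,W); sL=200/37, sR=40/9; mL=160/333, mR=-2540/333; mL+mR=-2380/333 → advance -1; mR−mL=-300/37 → turn -1·90°
n=3: pose=(6,-7,N); sL=100/17, sR=100/13; mL=-200/221, mR=-2150/221; mL+mR=-2350/221 → advance -1; mR−mL=-150/17 → turn -1·90°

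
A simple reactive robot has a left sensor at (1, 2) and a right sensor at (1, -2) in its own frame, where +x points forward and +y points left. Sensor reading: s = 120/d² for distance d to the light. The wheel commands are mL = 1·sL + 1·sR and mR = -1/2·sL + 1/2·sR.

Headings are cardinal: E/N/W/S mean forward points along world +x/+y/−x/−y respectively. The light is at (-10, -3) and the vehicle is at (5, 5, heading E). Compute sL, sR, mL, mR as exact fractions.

30/89 30/73 4860/6497 240/6497

left sensor world pos  = (6, 7); dL² = 356
right sensor world pos = (6, 3); dR² = 292
sL = 120/356 = 30/89
sR = 120/292 = 30/73
mL = 1·sL + 1·sR = 4860/6497
mR = -1/2·sL + 1/2·sR = 240/6497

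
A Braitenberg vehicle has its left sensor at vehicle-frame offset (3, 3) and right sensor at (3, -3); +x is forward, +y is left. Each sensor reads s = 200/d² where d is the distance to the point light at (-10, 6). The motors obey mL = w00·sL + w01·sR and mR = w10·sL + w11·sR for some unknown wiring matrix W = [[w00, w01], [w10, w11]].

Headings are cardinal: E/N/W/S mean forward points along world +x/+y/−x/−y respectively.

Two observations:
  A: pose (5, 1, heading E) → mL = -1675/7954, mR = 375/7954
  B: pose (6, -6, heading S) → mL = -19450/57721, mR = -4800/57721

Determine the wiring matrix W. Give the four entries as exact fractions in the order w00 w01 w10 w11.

obs A: pose=(5,1,E) → sL=25/41, sR=50/97, mL=-1675/7954, mR=375/7954
obs B: pose=(6,-6,S) → sL=100/293, sR=100/197, mL=-19450/57721, mR=-4800/57721
sensor matrix S = [[25/41, 50/97], [100/293, 100/197]]; det S = 30667500/229556417
solve [mL_A; mL_B] = S·[w00; w01] and [mR_A; mR_B] = S·[w10; w11]:
  w00 = 1/2, w01 = -1, w10 = 1/2, w11 = -1/2

1/2 -1 1/2 -1/2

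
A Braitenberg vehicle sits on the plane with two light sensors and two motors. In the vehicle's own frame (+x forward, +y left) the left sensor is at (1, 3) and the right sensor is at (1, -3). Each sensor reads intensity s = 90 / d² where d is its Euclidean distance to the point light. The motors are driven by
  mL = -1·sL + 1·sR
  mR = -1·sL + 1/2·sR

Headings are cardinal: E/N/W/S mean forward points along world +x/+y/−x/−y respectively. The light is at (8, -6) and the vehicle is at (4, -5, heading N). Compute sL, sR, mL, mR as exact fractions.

90/53 18 864/53 387/53

left sensor world pos  = (1, -4); dL² = 53
right sensor world pos = (7, -4); dR² = 5
sL = 90/53 = 90/53
sR = 90/5 = 18
mL = -1·sL + 1·sR = 864/53
mR = -1·sL + 1/2·sR = 387/53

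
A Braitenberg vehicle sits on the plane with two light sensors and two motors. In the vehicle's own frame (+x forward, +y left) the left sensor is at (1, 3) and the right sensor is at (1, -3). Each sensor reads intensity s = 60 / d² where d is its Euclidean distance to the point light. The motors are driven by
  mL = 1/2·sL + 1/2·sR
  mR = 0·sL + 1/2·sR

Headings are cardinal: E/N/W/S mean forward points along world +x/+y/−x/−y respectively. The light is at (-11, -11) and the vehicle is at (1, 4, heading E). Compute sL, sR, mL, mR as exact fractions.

left sensor world pos  = (2, 7); dL² = 493
right sensor world pos = (2, 1); dR² = 313
sL = 60/493 = 60/493
sR = 60/313 = 60/313
mL = 1/2·sL + 1/2·sR = 24180/154309
mR = 0·sL + 1/2·sR = 30/313

60/493 60/313 24180/154309 30/313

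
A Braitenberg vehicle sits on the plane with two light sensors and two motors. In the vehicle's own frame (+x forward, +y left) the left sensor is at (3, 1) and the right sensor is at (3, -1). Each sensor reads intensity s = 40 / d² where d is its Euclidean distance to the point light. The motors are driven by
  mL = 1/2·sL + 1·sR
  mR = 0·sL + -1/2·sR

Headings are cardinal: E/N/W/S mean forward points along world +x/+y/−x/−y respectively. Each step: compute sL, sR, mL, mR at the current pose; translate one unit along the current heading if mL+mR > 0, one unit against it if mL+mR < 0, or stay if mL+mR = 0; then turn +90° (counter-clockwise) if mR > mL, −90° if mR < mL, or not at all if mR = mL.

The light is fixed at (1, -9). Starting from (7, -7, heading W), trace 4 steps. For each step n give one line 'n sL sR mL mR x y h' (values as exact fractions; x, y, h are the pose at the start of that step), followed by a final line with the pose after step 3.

n=0: pose=(7,-7,W); sL=4, sR=20/9; mL=38/9, mR=-10/9; mL+mR=28/9 → advance +1; mR−mL=-16/3 → turn -1·90°
n=1: pose=(6,-7,N); sL=40/41, sR=40/61; mL=2860/2501, mR=-20/61; mL+mR=2040/2501 → advance +1; mR−mL=-3680/2501 → turn -1·90°
n=2: pose=(6,-6,E); sL=1/2, sR=10/17; mL=57/68, mR=-5/17; mL+mR=37/68 → advance +1; mR−mL=-77/68 → turn -1·90°
n=3: pose=(7,-6,S); sL=40/49, sR=8/5; mL=492/245, mR=-4/5; mL+mR=296/245 → advance +1; mR−mL=-688/245 → turn -1·90°

0 4 20/9 38/9 -10/9 7 -7 W
1 40/41 40/61 2860/2501 -20/61 6 -7 N
2 1/2 10/17 57/68 -5/17 6 -6 E
3 40/49 8/5 492/245 -4/5 7 -6 S
final 7 -7 W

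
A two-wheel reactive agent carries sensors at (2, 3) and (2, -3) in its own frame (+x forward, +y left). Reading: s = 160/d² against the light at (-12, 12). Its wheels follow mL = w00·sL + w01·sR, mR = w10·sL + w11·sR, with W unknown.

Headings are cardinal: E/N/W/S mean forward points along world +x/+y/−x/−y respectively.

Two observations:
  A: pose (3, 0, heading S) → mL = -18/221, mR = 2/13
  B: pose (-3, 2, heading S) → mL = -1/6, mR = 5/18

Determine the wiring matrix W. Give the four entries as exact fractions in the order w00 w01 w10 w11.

obs A: pose=(3,0,S) → sL=4/13, sR=8/17, mL=-18/221, mR=2/13
obs B: pose=(-3,2,S) → sL=5/9, sR=8/9, mL=-1/6, mR=5/18
sensor matrix S = [[4/13, 8/17], [5/9, 8/9]]; det S = 8/663
solve [mL_A; mL_B] = S·[w00; w01] and [mR_A; mR_B] = S·[w10; w11]:
  w00 = 1/2, w01 = -1/2, w10 = 1/2, w11 = 0

1/2 -1/2 1/2 0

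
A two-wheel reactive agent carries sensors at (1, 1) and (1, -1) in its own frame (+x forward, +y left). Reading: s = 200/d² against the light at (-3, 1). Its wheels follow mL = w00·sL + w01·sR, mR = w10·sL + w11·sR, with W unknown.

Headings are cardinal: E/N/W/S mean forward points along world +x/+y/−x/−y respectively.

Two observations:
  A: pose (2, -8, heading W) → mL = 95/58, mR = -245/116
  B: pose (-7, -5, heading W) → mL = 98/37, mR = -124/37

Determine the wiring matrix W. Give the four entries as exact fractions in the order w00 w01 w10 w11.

-1/2 1 -1/2 -1/2

obs A: pose=(2,-8,W) → sL=50/29, sR=5/2, mL=95/58, mR=-245/116
obs B: pose=(-7,-5,W) → sL=100/37, sR=4, mL=98/37, mR=-124/37
sensor matrix S = [[50/29, 5/2], [100/37, 4]]; det S = 150/1073
solve [mL_A; mL_B] = S·[w00; w01] and [mR_A; mR_B] = S·[w10; w11]:
  w00 = -1/2, w01 = 1, w10 = -1/2, w11 = -1/2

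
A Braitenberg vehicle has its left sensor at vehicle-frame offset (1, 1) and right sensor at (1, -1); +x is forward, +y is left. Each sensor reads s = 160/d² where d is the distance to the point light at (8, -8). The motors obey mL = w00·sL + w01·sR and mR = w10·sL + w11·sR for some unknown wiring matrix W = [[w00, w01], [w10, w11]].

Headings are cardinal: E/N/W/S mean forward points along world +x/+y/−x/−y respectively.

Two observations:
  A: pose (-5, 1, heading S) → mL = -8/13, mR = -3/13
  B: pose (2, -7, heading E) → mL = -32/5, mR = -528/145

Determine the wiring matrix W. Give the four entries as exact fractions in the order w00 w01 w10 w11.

0 -1 1/2 -1

obs A: pose=(-5,1,S) → sL=10/13, sR=8/13, mL=-8/13, mR=-3/13
obs B: pose=(2,-7,E) → sL=160/29, sR=32/5, mL=-32/5, mR=-528/145
sensor matrix S = [[10/13, 8/13], [160/29, 32/5]]; det S = 576/377
solve [mL_A; mL_B] = S·[w00; w01] and [mR_A; mR_B] = S·[w10; w11]:
  w00 = 0, w01 = -1, w10 = 1/2, w11 = -1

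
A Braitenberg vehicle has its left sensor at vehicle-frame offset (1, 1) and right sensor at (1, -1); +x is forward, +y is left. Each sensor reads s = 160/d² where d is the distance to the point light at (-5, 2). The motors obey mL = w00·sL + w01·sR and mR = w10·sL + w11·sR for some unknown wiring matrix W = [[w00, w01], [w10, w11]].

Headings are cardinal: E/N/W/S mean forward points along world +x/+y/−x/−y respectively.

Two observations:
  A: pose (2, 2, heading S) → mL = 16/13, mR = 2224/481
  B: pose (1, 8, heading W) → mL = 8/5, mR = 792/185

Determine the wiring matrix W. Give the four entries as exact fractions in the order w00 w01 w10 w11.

obs A: pose=(2,2,S) → sL=32/13, sR=160/37, mL=16/13, mR=2224/481
obs B: pose=(1,8,W) → sL=16/5, sR=80/37, mL=8/5, mR=792/185
sensor matrix S = [[32/13, 160/37], [16/5, 80/37]]; det S = -4096/481
solve [mL_A; mL_B] = S·[w00; w01] and [mR_A; mR_B] = S·[w10; w11]:
  w00 = 1/2, w01 = 0, w10 = 1, w11 = 1/2

1/2 0 1 1/2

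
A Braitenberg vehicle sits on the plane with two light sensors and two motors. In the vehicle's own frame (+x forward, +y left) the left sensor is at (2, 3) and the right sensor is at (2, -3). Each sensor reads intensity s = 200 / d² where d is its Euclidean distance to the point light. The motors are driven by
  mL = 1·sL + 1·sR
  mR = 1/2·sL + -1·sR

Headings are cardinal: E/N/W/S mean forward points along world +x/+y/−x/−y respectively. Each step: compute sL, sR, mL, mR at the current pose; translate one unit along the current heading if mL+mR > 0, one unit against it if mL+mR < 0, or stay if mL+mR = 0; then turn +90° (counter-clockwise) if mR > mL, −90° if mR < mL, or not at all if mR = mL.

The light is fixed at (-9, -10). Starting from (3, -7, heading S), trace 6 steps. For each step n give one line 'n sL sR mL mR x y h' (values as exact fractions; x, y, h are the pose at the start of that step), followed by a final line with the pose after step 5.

0 100/113 100/41 15400/4633 -9250/4633 3 -7 S
1 200/101 8/5 1808/505 -308/505 3 -8 W
2 5/2 50/53 365/106 65/212 2 -8 N
3 40/41 200/169 14960/6929 -4820/6929 2 -7 E
4 100/113 100/41 15400/4633 -9250/4633 3 -7 S
5 200/101 8/5 1808/505 -308/505 3 -8 W
final 2 -8 N

n=0: pose=(3,-7,S); sL=100/113, sR=100/41; mL=15400/4633, mR=-9250/4633; mL+mR=150/113 → advance +1; mR−mL=-24650/4633 → turn -1·90°
n=1: pose=(3,-8,W); sL=200/101, sR=8/5; mL=1808/505, mR=-308/505; mL+mR=300/101 → advance +1; mR−mL=-2116/505 → turn -1·90°
n=2: pose=(2,-8,N); sL=5/2, sR=50/53; mL=365/106, mR=65/212; mL+mR=15/4 → advance +1; mR−mL=-665/212 → turn -1·90°
n=3: pose=(2,-7,E); sL=40/41, sR=200/169; mL=14960/6929, mR=-4820/6929; mL+mR=60/41 → advance +1; mR−mL=-19780/6929 → turn -1·90°
n=4: pose=(3,-7,S); sL=100/113, sR=100/41; mL=15400/4633, mR=-9250/4633; mL+mR=150/113 → advance +1; mR−mL=-24650/4633 → turn -1·90°
n=5: pose=(3,-8,W); sL=200/101, sR=8/5; mL=1808/505, mR=-308/505; mL+mR=300/101 → advance +1; mR−mL=-2116/505 → turn -1·90°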